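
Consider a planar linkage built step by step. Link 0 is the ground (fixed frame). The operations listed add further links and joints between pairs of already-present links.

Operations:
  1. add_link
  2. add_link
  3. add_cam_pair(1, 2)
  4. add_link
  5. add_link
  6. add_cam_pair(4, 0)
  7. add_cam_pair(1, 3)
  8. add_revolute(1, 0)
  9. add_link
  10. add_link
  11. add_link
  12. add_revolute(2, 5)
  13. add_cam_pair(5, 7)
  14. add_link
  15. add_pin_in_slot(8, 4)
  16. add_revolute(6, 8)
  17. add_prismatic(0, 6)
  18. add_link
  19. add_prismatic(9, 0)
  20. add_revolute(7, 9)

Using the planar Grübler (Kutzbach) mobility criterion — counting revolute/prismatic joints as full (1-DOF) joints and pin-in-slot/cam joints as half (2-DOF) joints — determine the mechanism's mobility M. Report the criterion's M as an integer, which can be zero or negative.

M = 10

(L,J1,J2)=(1,0,0); link0 fixed
link1: (2,0,0)
link2: (3,0,0)
C 1-2 [J2]: (3,0,1)
link3: (4,0,1)
link4: (5,0,1)
C 4-0 [J2]: (5,0,2)
C 1-3 [J2]: (5,0,3)
R 1-0 [J1]: (5,1,3)
link5: (6,1,3)
link6: (7,1,3)
link7: (8,1,3)
R 2-5 [J1]: (8,2,3)
C 5-7 [J2]: (8,2,4)
link8: (9,2,4)
PS 8-4 [J2]: (9,2,5)
R 6-8 [J1]: (9,3,5)
P 0-6 [J1]: (9,4,5)
link9: (10,4,5)
P 9-0 [J1]: (10,5,5)
R 7-9 [J1]: (10,6,5)
Grübler: 3·9 − 2·6 − 5 = 10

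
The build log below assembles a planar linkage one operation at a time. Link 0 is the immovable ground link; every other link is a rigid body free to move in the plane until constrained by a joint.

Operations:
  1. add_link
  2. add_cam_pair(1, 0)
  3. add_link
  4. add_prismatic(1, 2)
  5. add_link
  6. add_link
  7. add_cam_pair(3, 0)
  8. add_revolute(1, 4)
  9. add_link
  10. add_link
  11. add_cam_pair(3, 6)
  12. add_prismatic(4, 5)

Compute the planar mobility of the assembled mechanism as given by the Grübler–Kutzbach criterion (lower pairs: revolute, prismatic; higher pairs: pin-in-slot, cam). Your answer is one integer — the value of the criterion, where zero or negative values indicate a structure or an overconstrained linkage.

L=1 J1=0 J2=0
add link → L=2 J1=0 J2=0
C@1,0 dof=2 J2 → L=2 J1=0 J2=1
add link → L=3 J1=0 J2=1
P@1,2 dof=1 J1 → L=3 J1=1 J2=1
add link → L=4 J1=1 J2=1
add link → L=5 J1=1 J2=1
C@3,0 dof=2 J2 → L=5 J1=1 J2=2
R@1,4 dof=1 J1 → L=5 J1=2 J2=2
add link → L=6 J1=2 J2=2
add link → L=7 J1=2 J2=2
C@3,6 dof=2 J2 → L=7 J1=2 J2=3
P@4,5 dof=1 J1 → L=7 J1=3 J2=3
M=3(L−1)−2J1−J2=3·6−2·3−3=9

M = 9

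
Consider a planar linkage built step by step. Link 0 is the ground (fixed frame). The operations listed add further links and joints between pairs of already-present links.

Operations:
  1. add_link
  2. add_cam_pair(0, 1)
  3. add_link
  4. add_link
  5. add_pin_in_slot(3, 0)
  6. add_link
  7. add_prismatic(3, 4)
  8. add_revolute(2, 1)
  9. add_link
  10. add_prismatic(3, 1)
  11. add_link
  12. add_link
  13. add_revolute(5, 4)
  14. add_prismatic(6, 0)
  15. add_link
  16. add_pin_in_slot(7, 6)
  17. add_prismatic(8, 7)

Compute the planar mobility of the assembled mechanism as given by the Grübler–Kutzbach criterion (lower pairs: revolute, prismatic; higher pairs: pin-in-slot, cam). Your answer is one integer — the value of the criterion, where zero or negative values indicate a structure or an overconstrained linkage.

L=1 J1=0 J2=0
add link → L=2 J1=0 J2=0
C@0,1 dof=2 J2 → L=2 J1=0 J2=1
add link → L=3 J1=0 J2=1
add link → L=4 J1=0 J2=1
PS@3,0 dof=2 J2 → L=4 J1=0 J2=2
add link → L=5 J1=0 J2=2
P@3,4 dof=1 J1 → L=5 J1=1 J2=2
R@2,1 dof=1 J1 → L=5 J1=2 J2=2
add link → L=6 J1=2 J2=2
P@3,1 dof=1 J1 → L=6 J1=3 J2=2
add link → L=7 J1=3 J2=2
add link → L=8 J1=3 J2=2
R@5,4 dof=1 J1 → L=8 J1=4 J2=2
P@6,0 dof=1 J1 → L=8 J1=5 J2=2
add link → L=9 J1=5 J2=2
PS@7,6 dof=2 J2 → L=9 J1=5 J2=3
P@8,7 dof=1 J1 → L=9 J1=6 J2=3
M=3(L−1)−2J1−J2=3·8−2·6−3=9

M = 9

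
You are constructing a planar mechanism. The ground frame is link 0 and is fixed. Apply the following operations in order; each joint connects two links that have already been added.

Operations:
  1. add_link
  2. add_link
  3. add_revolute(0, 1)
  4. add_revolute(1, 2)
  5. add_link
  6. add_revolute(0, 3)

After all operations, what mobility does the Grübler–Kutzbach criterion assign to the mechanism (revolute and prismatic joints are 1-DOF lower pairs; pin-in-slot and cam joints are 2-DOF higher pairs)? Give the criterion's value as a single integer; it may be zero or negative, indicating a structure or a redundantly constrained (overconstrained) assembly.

[1;0;0] (link 0 is ground)
L+ [2;0;0]
L+ [3;0;0]
R(0,1)∈J1 [3;1;0]
R(1,2)∈J1 [3;2;0]
L+ [4;2;0]
R(0,3)∈J1 [4;3;0]
mobility = 9 − 6 − 0 = 3

M = 3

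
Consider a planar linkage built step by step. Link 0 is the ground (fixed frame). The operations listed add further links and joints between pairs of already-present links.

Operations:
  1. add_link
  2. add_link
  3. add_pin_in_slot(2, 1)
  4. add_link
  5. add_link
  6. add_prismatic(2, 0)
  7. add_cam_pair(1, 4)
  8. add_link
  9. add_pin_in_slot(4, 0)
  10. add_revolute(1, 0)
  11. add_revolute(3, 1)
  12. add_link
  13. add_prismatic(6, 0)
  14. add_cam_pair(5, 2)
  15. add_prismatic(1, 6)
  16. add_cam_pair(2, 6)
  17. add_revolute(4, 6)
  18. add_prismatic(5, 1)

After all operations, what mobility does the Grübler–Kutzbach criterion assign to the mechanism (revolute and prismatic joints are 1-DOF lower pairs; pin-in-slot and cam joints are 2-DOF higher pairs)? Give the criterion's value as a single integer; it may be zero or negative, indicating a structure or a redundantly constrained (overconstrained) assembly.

[1;0;0] (link 0 is ground)
L+ [2;0;0]
L+ [3;0;0]
PS(2,1)∈J2 [3;0;1]
L+ [4;0;1]
L+ [5;0;1]
P(2,0)∈J1 [5;1;1]
C(1,4)∈J2 [5;1;2]
L+ [6;1;2]
PS(4,0)∈J2 [6;1;3]
R(1,0)∈J1 [6;2;3]
R(3,1)∈J1 [6;3;3]
L+ [7;3;3]
P(6,0)∈J1 [7;4;3]
C(5,2)∈J2 [7;4;4]
P(1,6)∈J1 [7;5;4]
C(2,6)∈J2 [7;5;5]
R(4,6)∈J1 [7;6;5]
P(5,1)∈J1 [7;7;5]
mobility = 18 − 14 − 5 = -1

M = -1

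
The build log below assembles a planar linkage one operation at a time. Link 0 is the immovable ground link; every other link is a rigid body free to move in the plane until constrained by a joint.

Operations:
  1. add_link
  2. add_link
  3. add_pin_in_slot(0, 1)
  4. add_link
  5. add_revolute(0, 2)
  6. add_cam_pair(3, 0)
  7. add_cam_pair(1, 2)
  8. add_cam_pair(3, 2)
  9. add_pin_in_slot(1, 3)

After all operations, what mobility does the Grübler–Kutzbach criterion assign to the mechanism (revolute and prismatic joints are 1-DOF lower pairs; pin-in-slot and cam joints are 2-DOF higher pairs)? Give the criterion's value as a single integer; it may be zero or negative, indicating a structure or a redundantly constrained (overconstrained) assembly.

M = 2

L=1 J1=0 J2=0
add link → L=2 J1=0 J2=0
add link → L=3 J1=0 J2=0
PS@0,1 dof=2 J2 → L=3 J1=0 J2=1
add link → L=4 J1=0 J2=1
R@0,2 dof=1 J1 → L=4 J1=1 J2=1
C@3,0 dof=2 J2 → L=4 J1=1 J2=2
C@1,2 dof=2 J2 → L=4 J1=1 J2=3
C@3,2 dof=2 J2 → L=4 J1=1 J2=4
PS@1,3 dof=2 J2 → L=4 J1=1 J2=5
M=3(L−1)−2J1−J2=3·3−2·1−5=2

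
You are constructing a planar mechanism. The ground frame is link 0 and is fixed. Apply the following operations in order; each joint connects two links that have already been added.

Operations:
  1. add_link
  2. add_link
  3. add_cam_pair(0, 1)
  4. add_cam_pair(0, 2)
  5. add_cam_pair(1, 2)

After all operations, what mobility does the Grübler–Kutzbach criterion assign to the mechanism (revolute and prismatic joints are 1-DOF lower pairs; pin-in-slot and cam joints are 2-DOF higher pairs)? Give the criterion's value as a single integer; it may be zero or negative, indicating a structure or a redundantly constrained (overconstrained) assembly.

M = 3

L=1 J1=0 J2=0
add link → L=2 J1=0 J2=0
add link → L=3 J1=0 J2=0
C@0,1 dof=2 J2 → L=3 J1=0 J2=1
C@0,2 dof=2 J2 → L=3 J1=0 J2=2
C@1,2 dof=2 J2 → L=3 J1=0 J2=3
M=3(L−1)−2J1−J2=3·2−2·0−3=3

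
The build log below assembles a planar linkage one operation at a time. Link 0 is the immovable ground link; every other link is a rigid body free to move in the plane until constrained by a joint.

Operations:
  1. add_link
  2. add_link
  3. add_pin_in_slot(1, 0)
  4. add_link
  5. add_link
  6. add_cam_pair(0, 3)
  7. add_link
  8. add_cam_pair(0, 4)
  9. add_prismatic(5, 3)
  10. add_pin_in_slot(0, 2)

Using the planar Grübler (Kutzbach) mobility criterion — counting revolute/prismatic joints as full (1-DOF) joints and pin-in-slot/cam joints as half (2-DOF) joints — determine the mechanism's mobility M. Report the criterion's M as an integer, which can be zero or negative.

M = 9

(L,J1,J2)=(1,0,0); link0 fixed
link1: (2,0,0)
link2: (3,0,0)
PS 1-0 [J2]: (3,0,1)
link3: (4,0,1)
link4: (5,0,1)
C 0-3 [J2]: (5,0,2)
link5: (6,0,2)
C 0-4 [J2]: (6,0,3)
P 5-3 [J1]: (6,1,3)
PS 0-2 [J2]: (6,1,4)
Grübler: 3·5 − 2·1 − 4 = 9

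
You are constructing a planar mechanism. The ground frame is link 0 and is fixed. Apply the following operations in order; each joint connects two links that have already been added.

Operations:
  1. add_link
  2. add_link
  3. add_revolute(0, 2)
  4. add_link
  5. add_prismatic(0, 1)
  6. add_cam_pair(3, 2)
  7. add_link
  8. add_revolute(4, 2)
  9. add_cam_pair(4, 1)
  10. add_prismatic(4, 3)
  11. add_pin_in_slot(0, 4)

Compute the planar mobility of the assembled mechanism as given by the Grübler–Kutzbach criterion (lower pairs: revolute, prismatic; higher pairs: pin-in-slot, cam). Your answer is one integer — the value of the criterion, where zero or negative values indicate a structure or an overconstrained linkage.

M = 1

ground; <1,0,0>
#1 <2,0,0>
#2 <3,0,0>
R:0↔2 J1 <3,1,0>
#3 <4,1,0>
P:0↔1 J1 <4,2,0>
C:3↔2 J2 <4,2,1>
#4 <5,2,1>
R:4↔2 J1 <5,3,1>
C:4↔1 J2 <5,3,2>
P:4↔3 J1 <5,4,2>
PS:0↔4 J2 <5,4,3>
3×4 − 2×4 − 1×3 = 1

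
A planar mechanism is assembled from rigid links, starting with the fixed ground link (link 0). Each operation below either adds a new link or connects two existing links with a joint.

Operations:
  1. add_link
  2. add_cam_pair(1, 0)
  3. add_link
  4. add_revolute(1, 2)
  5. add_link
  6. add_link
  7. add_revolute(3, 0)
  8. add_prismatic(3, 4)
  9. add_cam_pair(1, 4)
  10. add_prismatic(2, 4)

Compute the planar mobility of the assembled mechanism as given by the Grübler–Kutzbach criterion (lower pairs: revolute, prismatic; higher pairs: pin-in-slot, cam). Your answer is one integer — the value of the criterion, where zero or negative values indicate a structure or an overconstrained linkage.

M = 2

(L,J1,J2)=(1,0,0); link0 fixed
link1: (2,0,0)
C 1-0 [J2]: (2,0,1)
link2: (3,0,1)
R 1-2 [J1]: (3,1,1)
link3: (4,1,1)
link4: (5,1,1)
R 3-0 [J1]: (5,2,1)
P 3-4 [J1]: (5,3,1)
C 1-4 [J2]: (5,3,2)
P 2-4 [J1]: (5,4,2)
Grübler: 3·4 − 2·4 − 2 = 2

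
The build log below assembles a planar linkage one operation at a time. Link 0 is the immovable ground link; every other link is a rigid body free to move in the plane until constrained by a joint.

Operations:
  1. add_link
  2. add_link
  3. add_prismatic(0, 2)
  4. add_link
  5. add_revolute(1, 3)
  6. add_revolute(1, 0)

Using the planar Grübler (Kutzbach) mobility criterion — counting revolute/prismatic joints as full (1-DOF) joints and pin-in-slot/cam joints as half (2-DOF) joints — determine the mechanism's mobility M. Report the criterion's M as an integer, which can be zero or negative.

L=1 J1=0 J2=0
add link → L=2 J1=0 J2=0
add link → L=3 J1=0 J2=0
P@0,2 dof=1 J1 → L=3 J1=1 J2=0
add link → L=4 J1=1 J2=0
R@1,3 dof=1 J1 → L=4 J1=2 J2=0
R@1,0 dof=1 J1 → L=4 J1=3 J2=0
M=3(L−1)−2J1−J2=3·3−2·3−0=3

M = 3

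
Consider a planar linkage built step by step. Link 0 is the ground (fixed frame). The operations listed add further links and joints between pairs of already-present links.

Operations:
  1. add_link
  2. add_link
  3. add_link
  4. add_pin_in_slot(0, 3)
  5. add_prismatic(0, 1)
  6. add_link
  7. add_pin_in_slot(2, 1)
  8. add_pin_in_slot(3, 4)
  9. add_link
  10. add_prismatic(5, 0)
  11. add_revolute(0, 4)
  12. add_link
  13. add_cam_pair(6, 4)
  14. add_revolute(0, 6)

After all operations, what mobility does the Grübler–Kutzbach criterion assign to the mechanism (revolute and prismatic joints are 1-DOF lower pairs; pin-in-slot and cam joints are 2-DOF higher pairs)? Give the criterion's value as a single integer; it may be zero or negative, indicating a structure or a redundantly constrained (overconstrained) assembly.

M = 6

(L,J1,J2)=(1,0,0); link0 fixed
link1: (2,0,0)
link2: (3,0,0)
link3: (4,0,0)
PS 0-3 [J2]: (4,0,1)
P 0-1 [J1]: (4,1,1)
link4: (5,1,1)
PS 2-1 [J2]: (5,1,2)
PS 3-4 [J2]: (5,1,3)
link5: (6,1,3)
P 5-0 [J1]: (6,2,3)
R 0-4 [J1]: (6,3,3)
link6: (7,3,3)
C 6-4 [J2]: (7,3,4)
R 0-6 [J1]: (7,4,4)
Grübler: 3·6 − 2·4 − 4 = 6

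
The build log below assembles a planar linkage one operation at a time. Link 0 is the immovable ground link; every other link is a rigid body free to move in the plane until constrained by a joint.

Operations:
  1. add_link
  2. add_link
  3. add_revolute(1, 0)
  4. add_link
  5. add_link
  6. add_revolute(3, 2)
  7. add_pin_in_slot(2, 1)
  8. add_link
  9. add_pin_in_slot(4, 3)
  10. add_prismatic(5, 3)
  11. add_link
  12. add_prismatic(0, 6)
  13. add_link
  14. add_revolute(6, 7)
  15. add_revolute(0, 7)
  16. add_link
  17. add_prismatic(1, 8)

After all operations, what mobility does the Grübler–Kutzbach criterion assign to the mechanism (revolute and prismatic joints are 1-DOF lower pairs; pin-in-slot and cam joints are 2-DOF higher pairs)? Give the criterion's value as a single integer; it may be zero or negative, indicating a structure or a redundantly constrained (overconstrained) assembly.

M = 8

L=1 J1=0 J2=0
add link → L=2 J1=0 J2=0
add link → L=3 J1=0 J2=0
R@1,0 dof=1 J1 → L=3 J1=1 J2=0
add link → L=4 J1=1 J2=0
add link → L=5 J1=1 J2=0
R@3,2 dof=1 J1 → L=5 J1=2 J2=0
PS@2,1 dof=2 J2 → L=5 J1=2 J2=1
add link → L=6 J1=2 J2=1
PS@4,3 dof=2 J2 → L=6 J1=2 J2=2
P@5,3 dof=1 J1 → L=6 J1=3 J2=2
add link → L=7 J1=3 J2=2
P@0,6 dof=1 J1 → L=7 J1=4 J2=2
add link → L=8 J1=4 J2=2
R@6,7 dof=1 J1 → L=8 J1=5 J2=2
R@0,7 dof=1 J1 → L=8 J1=6 J2=2
add link → L=9 J1=6 J2=2
P@1,8 dof=1 J1 → L=9 J1=7 J2=2
M=3(L−1)−2J1−J2=3·8−2·7−2=8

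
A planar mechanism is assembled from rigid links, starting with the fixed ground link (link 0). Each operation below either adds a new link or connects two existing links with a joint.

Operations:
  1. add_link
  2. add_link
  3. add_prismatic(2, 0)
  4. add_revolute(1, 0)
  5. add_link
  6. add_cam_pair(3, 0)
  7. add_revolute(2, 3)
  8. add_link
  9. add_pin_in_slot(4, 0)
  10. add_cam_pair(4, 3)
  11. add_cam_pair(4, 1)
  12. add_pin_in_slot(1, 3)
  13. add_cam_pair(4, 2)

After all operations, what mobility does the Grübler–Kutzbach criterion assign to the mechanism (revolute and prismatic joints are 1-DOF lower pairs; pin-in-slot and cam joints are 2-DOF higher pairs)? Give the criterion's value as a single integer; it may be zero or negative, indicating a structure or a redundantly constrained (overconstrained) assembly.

[1;0;0] (link 0 is ground)
L+ [2;0;0]
L+ [3;0;0]
P(2,0)∈J1 [3;1;0]
R(1,0)∈J1 [3;2;0]
L+ [4;2;0]
C(3,0)∈J2 [4;2;1]
R(2,3)∈J1 [4;3;1]
L+ [5;3;1]
PS(4,0)∈J2 [5;3;2]
C(4,3)∈J2 [5;3;3]
C(4,1)∈J2 [5;3;4]
PS(1,3)∈J2 [5;3;5]
C(4,2)∈J2 [5;3;6]
mobility = 12 − 6 − 6 = 0

M = 0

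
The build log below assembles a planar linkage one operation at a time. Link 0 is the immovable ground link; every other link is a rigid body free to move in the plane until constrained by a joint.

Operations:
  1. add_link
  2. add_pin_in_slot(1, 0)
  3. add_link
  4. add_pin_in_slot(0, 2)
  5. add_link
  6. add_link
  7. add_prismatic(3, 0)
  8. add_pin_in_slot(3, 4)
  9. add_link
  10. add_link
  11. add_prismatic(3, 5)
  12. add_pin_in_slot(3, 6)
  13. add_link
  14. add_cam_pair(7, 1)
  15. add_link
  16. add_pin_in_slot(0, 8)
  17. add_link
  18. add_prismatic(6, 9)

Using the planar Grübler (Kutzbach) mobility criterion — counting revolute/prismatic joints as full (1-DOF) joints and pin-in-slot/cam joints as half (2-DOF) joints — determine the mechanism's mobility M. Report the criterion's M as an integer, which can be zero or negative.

L=1 J1=0 J2=0
add link → L=2 J1=0 J2=0
PS@1,0 dof=2 J2 → L=2 J1=0 J2=1
add link → L=3 J1=0 J2=1
PS@0,2 dof=2 J2 → L=3 J1=0 J2=2
add link → L=4 J1=0 J2=2
add link → L=5 J1=0 J2=2
P@3,0 dof=1 J1 → L=5 J1=1 J2=2
PS@3,4 dof=2 J2 → L=5 J1=1 J2=3
add link → L=6 J1=1 J2=3
add link → L=7 J1=1 J2=3
P@3,5 dof=1 J1 → L=7 J1=2 J2=3
PS@3,6 dof=2 J2 → L=7 J1=2 J2=4
add link → L=8 J1=2 J2=4
C@7,1 dof=2 J2 → L=8 J1=2 J2=5
add link → L=9 J1=2 J2=5
PS@0,8 dof=2 J2 → L=9 J1=2 J2=6
add link → L=10 J1=2 J2=6
P@6,9 dof=1 J1 → L=10 J1=3 J2=6
M=3(L−1)−2J1−J2=3·9−2·3−6=15

M = 15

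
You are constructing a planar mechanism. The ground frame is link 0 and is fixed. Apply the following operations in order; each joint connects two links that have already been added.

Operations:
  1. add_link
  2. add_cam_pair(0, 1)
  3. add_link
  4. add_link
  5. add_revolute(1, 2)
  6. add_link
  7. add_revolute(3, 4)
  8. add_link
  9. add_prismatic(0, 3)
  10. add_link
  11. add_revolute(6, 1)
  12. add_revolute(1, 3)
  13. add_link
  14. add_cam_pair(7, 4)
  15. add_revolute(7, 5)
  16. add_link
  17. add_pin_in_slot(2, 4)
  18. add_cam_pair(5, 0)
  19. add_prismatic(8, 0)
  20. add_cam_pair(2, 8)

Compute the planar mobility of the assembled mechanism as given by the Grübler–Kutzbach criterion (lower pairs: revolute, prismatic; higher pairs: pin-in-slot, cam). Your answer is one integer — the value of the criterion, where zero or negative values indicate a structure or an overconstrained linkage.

M = 5

link 0 = ground. State L|J1|J2 = 1|0|0
+link1  2|0|0
C(0,1) f=2→J2  2|0|1
+link2  3|0|1
+link3  4|0|1
R(1,2) f=1→J1  4|1|1
+link4  5|1|1
R(3,4) f=1→J1  5|2|1
+link5  6|2|1
P(0,3) f=1→J1  6|3|1
+link6  7|3|1
R(6,1) f=1→J1  7|4|1
R(1,3) f=1→J1  7|5|1
+link7  8|5|1
C(7,4) f=2→J2  8|5|2
R(7,5) f=1→J1  8|6|2
+link8  9|6|2
PS(2,4) f=2→J2  9|6|3
C(5,0) f=2→J2  9|6|4
P(8,0) f=1→J1  9|7|4
C(2,8) f=2→J2  9|7|5
M = 3(9−1)−2·7−5 = 24−14−5 = 5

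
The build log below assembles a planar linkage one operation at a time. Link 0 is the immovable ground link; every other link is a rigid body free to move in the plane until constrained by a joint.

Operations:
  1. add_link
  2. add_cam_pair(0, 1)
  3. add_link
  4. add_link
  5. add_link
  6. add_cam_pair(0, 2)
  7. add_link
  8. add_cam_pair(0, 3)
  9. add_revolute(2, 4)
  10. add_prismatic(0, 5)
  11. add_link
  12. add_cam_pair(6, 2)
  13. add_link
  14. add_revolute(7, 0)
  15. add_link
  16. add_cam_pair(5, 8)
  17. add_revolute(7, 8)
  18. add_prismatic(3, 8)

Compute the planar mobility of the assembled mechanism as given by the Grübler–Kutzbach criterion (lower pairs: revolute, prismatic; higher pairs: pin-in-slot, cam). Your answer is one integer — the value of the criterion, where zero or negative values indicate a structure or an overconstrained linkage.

M = 9

[1;0;0] (link 0 is ground)
L+ [2;0;0]
C(0,1)∈J2 [2;0;1]
L+ [3;0;1]
L+ [4;0;1]
L+ [5;0;1]
C(0,2)∈J2 [5;0;2]
L+ [6;0;2]
C(0,3)∈J2 [6;0;3]
R(2,4)∈J1 [6;1;3]
P(0,5)∈J1 [6;2;3]
L+ [7;2;3]
C(6,2)∈J2 [7;2;4]
L+ [8;2;4]
R(7,0)∈J1 [8;3;4]
L+ [9;3;4]
C(5,8)∈J2 [9;3;5]
R(7,8)∈J1 [9;4;5]
P(3,8)∈J1 [9;5;5]
mobility = 24 − 10 − 5 = 9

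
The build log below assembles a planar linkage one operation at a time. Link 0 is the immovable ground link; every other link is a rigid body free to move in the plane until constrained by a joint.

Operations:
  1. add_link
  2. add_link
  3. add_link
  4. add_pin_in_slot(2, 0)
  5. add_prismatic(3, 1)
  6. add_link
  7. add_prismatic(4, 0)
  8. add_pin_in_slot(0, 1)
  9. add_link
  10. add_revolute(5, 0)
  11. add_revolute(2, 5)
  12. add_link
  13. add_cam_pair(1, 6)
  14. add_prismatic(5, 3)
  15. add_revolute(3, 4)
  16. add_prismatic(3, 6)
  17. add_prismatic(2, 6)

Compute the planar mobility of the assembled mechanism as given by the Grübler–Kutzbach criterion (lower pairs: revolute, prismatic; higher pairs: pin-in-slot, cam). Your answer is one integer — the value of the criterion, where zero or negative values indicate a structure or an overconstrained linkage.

M = -1

ground; <1,0,0>
#1 <2,0,0>
#2 <3,0,0>
#3 <4,0,0>
PS:2↔0 J2 <4,0,1>
P:3↔1 J1 <4,1,1>
#4 <5,1,1>
P:4↔0 J1 <5,2,1>
PS:0↔1 J2 <5,2,2>
#5 <6,2,2>
R:5↔0 J1 <6,3,2>
R:2↔5 J1 <6,4,2>
#6 <7,4,2>
C:1↔6 J2 <7,4,3>
P:5↔3 J1 <7,5,3>
R:3↔4 J1 <7,6,3>
P:3↔6 J1 <7,7,3>
P:2↔6 J1 <7,8,3>
3×6 − 2×8 − 1×3 = -1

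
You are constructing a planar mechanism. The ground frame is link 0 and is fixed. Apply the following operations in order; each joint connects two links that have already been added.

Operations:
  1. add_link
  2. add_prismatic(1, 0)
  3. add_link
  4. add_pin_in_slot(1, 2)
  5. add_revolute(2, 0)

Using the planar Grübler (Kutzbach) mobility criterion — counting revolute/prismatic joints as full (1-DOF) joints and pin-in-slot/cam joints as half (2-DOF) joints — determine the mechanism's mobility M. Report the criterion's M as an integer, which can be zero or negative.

M = 1

(L,J1,J2)=(1,0,0); link0 fixed
link1: (2,0,0)
P 1-0 [J1]: (2,1,0)
link2: (3,1,0)
PS 1-2 [J2]: (3,1,1)
R 2-0 [J1]: (3,2,1)
Grübler: 3·2 − 2·2 − 1 = 1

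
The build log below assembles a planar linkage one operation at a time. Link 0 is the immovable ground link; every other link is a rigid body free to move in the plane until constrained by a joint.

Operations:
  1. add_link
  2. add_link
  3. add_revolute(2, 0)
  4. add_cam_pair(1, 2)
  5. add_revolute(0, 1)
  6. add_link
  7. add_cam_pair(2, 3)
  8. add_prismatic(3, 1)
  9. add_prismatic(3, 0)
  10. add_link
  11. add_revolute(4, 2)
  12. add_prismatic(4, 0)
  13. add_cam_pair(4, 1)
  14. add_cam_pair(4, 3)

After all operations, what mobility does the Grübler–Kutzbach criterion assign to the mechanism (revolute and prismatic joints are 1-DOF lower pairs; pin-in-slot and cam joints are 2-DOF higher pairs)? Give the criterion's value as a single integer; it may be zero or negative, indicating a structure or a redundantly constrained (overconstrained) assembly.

M = -4

L=1 J1=0 J2=0
add link → L=2 J1=0 J2=0
add link → L=3 J1=0 J2=0
R@2,0 dof=1 J1 → L=3 J1=1 J2=0
C@1,2 dof=2 J2 → L=3 J1=1 J2=1
R@0,1 dof=1 J1 → L=3 J1=2 J2=1
add link → L=4 J1=2 J2=1
C@2,3 dof=2 J2 → L=4 J1=2 J2=2
P@3,1 dof=1 J1 → L=4 J1=3 J2=2
P@3,0 dof=1 J1 → L=4 J1=4 J2=2
add link → L=5 J1=4 J2=2
R@4,2 dof=1 J1 → L=5 J1=5 J2=2
P@4,0 dof=1 J1 → L=5 J1=6 J2=2
C@4,1 dof=2 J2 → L=5 J1=6 J2=3
C@4,3 dof=2 J2 → L=5 J1=6 J2=4
M=3(L−1)−2J1−J2=3·4−2·6−4=-4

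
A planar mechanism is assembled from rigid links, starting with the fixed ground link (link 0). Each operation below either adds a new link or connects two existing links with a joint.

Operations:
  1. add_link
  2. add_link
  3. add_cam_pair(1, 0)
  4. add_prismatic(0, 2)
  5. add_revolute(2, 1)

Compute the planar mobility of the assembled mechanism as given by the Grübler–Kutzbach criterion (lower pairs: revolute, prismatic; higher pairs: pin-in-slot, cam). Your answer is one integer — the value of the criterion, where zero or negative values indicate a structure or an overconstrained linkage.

M = 1

[1;0;0] (link 0 is ground)
L+ [2;0;0]
L+ [3;0;0]
C(1,0)∈J2 [3;0;1]
P(0,2)∈J1 [3;1;1]
R(2,1)∈J1 [3;2;1]
mobility = 6 − 4 − 1 = 1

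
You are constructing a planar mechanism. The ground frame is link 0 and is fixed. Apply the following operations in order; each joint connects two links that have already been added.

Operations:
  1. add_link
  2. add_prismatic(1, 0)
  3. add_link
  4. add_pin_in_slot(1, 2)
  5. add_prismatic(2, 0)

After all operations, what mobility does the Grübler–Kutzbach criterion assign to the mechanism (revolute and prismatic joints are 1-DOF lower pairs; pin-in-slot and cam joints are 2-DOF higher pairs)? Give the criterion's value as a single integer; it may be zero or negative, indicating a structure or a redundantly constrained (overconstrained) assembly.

[1;0;0] (link 0 is ground)
L+ [2;0;0]
P(1,0)∈J1 [2;1;0]
L+ [3;1;0]
PS(1,2)∈J2 [3;1;1]
P(2,0)∈J1 [3;2;1]
mobility = 6 − 4 − 1 = 1

M = 1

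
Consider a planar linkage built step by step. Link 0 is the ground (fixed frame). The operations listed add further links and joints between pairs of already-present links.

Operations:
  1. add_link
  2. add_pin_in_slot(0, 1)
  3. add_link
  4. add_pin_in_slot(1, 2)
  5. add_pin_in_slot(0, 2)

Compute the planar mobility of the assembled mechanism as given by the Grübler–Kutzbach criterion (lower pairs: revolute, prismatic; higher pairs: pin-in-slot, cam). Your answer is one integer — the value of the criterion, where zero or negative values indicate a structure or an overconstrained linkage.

M = 3

ground; <1,0,0>
#1 <2,0,0>
PS:0↔1 J2 <2,0,1>
#2 <3,0,1>
PS:1↔2 J2 <3,0,2>
PS:0↔2 J2 <3,0,3>
3×2 − 2×0 − 1×3 = 3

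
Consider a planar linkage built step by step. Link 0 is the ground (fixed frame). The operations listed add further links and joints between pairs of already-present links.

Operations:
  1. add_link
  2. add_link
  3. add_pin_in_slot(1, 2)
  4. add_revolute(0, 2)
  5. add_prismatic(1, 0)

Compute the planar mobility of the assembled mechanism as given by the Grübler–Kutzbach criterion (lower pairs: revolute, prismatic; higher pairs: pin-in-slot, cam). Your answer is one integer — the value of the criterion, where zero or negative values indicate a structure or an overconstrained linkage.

link 0 = ground. State L|J1|J2 = 1|0|0
+link1  2|0|0
+link2  3|0|0
PS(1,2) f=2→J2  3|0|1
R(0,2) f=1→J1  3|1|1
P(1,0) f=1→J1  3|2|1
M = 3(3−1)−2·2−1 = 6−4−1 = 1

M = 1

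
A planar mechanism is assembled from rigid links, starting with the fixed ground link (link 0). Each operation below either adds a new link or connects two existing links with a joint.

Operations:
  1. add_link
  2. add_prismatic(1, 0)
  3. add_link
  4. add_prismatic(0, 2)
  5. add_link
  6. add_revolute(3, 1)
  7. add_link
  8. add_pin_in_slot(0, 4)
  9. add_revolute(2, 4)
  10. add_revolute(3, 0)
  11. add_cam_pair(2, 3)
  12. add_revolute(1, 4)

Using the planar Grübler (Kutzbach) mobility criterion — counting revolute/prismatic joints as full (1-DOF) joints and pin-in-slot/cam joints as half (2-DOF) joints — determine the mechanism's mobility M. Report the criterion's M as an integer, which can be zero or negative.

ground; <1,0,0>
#1 <2,0,0>
P:1↔0 J1 <2,1,0>
#2 <3,1,0>
P:0↔2 J1 <3,2,0>
#3 <4,2,0>
R:3↔1 J1 <4,3,0>
#4 <5,3,0>
PS:0↔4 J2 <5,3,1>
R:2↔4 J1 <5,4,1>
R:3↔0 J1 <5,5,1>
C:2↔3 J2 <5,5,2>
R:1↔4 J1 <5,6,2>
3×4 − 2×6 − 1×2 = -2

M = -2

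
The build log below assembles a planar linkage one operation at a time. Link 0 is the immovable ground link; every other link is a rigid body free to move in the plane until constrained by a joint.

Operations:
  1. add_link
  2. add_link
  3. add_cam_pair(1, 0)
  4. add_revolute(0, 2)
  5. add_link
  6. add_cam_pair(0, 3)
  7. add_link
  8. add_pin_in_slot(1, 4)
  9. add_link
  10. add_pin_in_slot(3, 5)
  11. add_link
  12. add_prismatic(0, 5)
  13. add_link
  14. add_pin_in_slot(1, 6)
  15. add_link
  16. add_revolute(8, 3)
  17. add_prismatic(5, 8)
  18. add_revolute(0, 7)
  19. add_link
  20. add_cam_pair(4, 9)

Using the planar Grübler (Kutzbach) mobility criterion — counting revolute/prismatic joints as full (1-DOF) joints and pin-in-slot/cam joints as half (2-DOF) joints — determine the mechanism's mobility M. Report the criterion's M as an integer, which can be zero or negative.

M = 11

[1;0;0] (link 0 is ground)
L+ [2;0;0]
L+ [3;0;0]
C(1,0)∈J2 [3;0;1]
R(0,2)∈J1 [3;1;1]
L+ [4;1;1]
C(0,3)∈J2 [4;1;2]
L+ [5;1;2]
PS(1,4)∈J2 [5;1;3]
L+ [6;1;3]
PS(3,5)∈J2 [6;1;4]
L+ [7;1;4]
P(0,5)∈J1 [7;2;4]
L+ [8;2;4]
PS(1,6)∈J2 [8;2;5]
L+ [9;2;5]
R(8,3)∈J1 [9;3;5]
P(5,8)∈J1 [9;4;5]
R(0,7)∈J1 [9;5;5]
L+ [10;5;5]
C(4,9)∈J2 [10;5;6]
mobility = 27 − 10 − 6 = 11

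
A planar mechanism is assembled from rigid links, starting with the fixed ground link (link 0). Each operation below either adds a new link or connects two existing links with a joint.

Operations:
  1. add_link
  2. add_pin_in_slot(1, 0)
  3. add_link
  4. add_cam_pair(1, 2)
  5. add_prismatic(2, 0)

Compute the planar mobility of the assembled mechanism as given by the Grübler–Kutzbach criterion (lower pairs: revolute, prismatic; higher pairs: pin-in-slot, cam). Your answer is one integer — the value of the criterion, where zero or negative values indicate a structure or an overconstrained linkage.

M = 2

(L,J1,J2)=(1,0,0); link0 fixed
link1: (2,0,0)
PS 1-0 [J2]: (2,0,1)
link2: (3,0,1)
C 1-2 [J2]: (3,0,2)
P 2-0 [J1]: (3,1,2)
Grübler: 3·2 − 2·1 − 2 = 2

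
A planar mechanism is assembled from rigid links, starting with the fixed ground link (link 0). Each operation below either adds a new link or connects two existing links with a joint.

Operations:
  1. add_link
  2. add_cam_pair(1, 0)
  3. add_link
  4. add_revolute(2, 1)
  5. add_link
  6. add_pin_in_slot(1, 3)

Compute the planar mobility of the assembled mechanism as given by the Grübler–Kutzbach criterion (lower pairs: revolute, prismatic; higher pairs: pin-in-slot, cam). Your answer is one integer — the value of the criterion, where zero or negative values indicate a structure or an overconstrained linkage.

M = 5

ground; <1,0,0>
#1 <2,0,0>
C:1↔0 J2 <2,0,1>
#2 <3,0,1>
R:2↔1 J1 <3,1,1>
#3 <4,1,1>
PS:1↔3 J2 <4,1,2>
3×3 − 2×1 − 1×2 = 5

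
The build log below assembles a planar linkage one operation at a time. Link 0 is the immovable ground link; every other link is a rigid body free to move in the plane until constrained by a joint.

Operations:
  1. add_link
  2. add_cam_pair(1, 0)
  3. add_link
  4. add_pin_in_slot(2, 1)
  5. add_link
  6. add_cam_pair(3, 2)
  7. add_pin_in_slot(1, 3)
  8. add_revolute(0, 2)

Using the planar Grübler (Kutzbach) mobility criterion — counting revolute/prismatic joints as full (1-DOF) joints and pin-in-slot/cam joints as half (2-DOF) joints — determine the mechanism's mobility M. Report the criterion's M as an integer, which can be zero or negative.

M = 3

(L,J1,J2)=(1,0,0); link0 fixed
link1: (2,0,0)
C 1-0 [J2]: (2,0,1)
link2: (3,0,1)
PS 2-1 [J2]: (3,0,2)
link3: (4,0,2)
C 3-2 [J2]: (4,0,3)
PS 1-3 [J2]: (4,0,4)
R 0-2 [J1]: (4,1,4)
Grübler: 3·3 − 2·1 − 4 = 3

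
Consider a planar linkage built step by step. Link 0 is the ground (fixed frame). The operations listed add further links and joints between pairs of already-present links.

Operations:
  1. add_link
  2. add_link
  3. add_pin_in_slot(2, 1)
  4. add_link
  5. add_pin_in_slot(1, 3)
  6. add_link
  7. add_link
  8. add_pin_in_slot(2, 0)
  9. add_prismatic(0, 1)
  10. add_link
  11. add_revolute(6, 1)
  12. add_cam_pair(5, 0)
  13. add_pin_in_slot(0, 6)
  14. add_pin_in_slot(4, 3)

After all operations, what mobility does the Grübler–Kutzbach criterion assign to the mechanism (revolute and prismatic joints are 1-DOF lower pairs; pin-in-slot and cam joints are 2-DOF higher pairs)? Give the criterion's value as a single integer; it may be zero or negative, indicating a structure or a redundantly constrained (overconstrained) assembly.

M = 8

link 0 = ground. State L|J1|J2 = 1|0|0
+link1  2|0|0
+link2  3|0|0
PS(2,1) f=2→J2  3|0|1
+link3  4|0|1
PS(1,3) f=2→J2  4|0|2
+link4  5|0|2
+link5  6|0|2
PS(2,0) f=2→J2  6|0|3
P(0,1) f=1→J1  6|1|3
+link6  7|1|3
R(6,1) f=1→J1  7|2|3
C(5,0) f=2→J2  7|2|4
PS(0,6) f=2→J2  7|2|5
PS(4,3) f=2→J2  7|2|6
M = 3(7−1)−2·2−6 = 18−4−6 = 8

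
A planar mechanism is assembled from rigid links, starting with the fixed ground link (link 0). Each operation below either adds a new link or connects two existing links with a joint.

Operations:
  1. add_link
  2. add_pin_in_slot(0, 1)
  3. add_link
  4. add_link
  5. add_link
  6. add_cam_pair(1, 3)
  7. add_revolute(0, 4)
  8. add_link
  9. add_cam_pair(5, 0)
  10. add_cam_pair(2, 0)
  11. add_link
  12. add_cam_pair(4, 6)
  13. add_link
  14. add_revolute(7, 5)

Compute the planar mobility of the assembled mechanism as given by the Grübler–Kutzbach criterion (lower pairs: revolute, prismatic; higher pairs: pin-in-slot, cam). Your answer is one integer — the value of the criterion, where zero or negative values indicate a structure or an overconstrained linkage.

M = 12

L=1 J1=0 J2=0
add link → L=2 J1=0 J2=0
PS@0,1 dof=2 J2 → L=2 J1=0 J2=1
add link → L=3 J1=0 J2=1
add link → L=4 J1=0 J2=1
add link → L=5 J1=0 J2=1
C@1,3 dof=2 J2 → L=5 J1=0 J2=2
R@0,4 dof=1 J1 → L=5 J1=1 J2=2
add link → L=6 J1=1 J2=2
C@5,0 dof=2 J2 → L=6 J1=1 J2=3
C@2,0 dof=2 J2 → L=6 J1=1 J2=4
add link → L=7 J1=1 J2=4
C@4,6 dof=2 J2 → L=7 J1=1 J2=5
add link → L=8 J1=1 J2=5
R@7,5 dof=1 J1 → L=8 J1=2 J2=5
M=3(L−1)−2J1−J2=3·7−2·2−5=12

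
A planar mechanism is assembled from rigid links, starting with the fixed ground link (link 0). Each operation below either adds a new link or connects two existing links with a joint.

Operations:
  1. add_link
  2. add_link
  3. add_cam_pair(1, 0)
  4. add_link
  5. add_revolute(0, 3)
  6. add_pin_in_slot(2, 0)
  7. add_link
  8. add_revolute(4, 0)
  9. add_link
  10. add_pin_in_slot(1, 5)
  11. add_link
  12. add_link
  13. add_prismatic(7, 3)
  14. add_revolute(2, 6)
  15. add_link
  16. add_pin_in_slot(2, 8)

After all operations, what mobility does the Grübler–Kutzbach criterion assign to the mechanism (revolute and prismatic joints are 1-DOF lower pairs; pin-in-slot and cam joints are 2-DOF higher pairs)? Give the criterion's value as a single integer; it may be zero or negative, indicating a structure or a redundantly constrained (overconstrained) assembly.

M = 12

[1;0;0] (link 0 is ground)
L+ [2;0;0]
L+ [3;0;0]
C(1,0)∈J2 [3;0;1]
L+ [4;0;1]
R(0,3)∈J1 [4;1;1]
PS(2,0)∈J2 [4;1;2]
L+ [5;1;2]
R(4,0)∈J1 [5;2;2]
L+ [6;2;2]
PS(1,5)∈J2 [6;2;3]
L+ [7;2;3]
L+ [8;2;3]
P(7,3)∈J1 [8;3;3]
R(2,6)∈J1 [8;4;3]
L+ [9;4;3]
PS(2,8)∈J2 [9;4;4]
mobility = 24 − 8 − 4 = 12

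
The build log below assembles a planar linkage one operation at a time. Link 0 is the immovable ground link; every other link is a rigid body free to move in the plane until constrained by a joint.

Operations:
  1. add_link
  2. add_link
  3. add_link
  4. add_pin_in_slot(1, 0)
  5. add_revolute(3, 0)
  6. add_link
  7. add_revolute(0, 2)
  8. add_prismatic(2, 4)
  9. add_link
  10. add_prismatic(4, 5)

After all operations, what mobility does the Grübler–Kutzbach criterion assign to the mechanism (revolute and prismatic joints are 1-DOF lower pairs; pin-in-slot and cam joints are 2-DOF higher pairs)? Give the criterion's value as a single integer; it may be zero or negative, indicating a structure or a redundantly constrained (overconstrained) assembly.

M = 6

L=1 J1=0 J2=0
add link → L=2 J1=0 J2=0
add link → L=3 J1=0 J2=0
add link → L=4 J1=0 J2=0
PS@1,0 dof=2 J2 → L=4 J1=0 J2=1
R@3,0 dof=1 J1 → L=4 J1=1 J2=1
add link → L=5 J1=1 J2=1
R@0,2 dof=1 J1 → L=5 J1=2 J2=1
P@2,4 dof=1 J1 → L=5 J1=3 J2=1
add link → L=6 J1=3 J2=1
P@4,5 dof=1 J1 → L=6 J1=4 J2=1
M=3(L−1)−2J1−J2=3·5−2·4−1=6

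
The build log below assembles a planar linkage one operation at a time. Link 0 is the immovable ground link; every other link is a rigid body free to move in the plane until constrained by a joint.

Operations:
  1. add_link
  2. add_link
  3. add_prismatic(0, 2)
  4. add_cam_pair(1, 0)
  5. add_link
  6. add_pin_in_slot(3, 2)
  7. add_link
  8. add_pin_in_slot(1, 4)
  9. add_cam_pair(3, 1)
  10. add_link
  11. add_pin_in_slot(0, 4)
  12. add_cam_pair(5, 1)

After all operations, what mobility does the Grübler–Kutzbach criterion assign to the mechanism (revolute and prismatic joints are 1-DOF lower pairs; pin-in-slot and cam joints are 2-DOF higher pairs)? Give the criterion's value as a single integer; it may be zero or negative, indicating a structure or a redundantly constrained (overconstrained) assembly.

(L,J1,J2)=(1,0,0); link0 fixed
link1: (2,0,0)
link2: (3,0,0)
P 0-2 [J1]: (3,1,0)
C 1-0 [J2]: (3,1,1)
link3: (4,1,1)
PS 3-2 [J2]: (4,1,2)
link4: (5,1,2)
PS 1-4 [J2]: (5,1,3)
C 3-1 [J2]: (5,1,4)
link5: (6,1,4)
PS 0-4 [J2]: (6,1,5)
C 5-1 [J2]: (6,1,6)
Grübler: 3·5 − 2·1 − 6 = 7

M = 7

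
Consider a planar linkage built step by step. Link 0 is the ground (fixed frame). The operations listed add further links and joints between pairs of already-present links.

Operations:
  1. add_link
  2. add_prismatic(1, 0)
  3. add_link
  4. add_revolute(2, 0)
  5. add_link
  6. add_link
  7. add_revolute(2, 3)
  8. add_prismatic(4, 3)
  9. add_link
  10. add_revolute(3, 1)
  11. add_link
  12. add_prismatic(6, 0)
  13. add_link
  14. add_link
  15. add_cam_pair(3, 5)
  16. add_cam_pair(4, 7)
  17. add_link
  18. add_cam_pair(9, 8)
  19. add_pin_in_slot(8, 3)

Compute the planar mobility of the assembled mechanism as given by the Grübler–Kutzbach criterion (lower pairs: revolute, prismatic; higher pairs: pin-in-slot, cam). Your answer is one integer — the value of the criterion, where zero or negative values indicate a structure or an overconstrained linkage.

L=1 J1=0 J2=0
add link → L=2 J1=0 J2=0
P@1,0 dof=1 J1 → L=2 J1=1 J2=0
add link → L=3 J1=1 J2=0
R@2,0 dof=1 J1 → L=3 J1=2 J2=0
add link → L=4 J1=2 J2=0
add link → L=5 J1=2 J2=0
R@2,3 dof=1 J1 → L=5 J1=3 J2=0
P@4,3 dof=1 J1 → L=5 J1=4 J2=0
add link → L=6 J1=4 J2=0
R@3,1 dof=1 J1 → L=6 J1=5 J2=0
add link → L=7 J1=5 J2=0
P@6,0 dof=1 J1 → L=7 J1=6 J2=0
add link → L=8 J1=6 J2=0
add link → L=9 J1=6 J2=0
C@3,5 dof=2 J2 → L=9 J1=6 J2=1
C@4,7 dof=2 J2 → L=9 J1=6 J2=2
add link → L=10 J1=6 J2=2
C@9,8 dof=2 J2 → L=10 J1=6 J2=3
PS@8,3 dof=2 J2 → L=10 J1=6 J2=4
M=3(L−1)−2J1−J2=3·9−2·6−4=11

M = 11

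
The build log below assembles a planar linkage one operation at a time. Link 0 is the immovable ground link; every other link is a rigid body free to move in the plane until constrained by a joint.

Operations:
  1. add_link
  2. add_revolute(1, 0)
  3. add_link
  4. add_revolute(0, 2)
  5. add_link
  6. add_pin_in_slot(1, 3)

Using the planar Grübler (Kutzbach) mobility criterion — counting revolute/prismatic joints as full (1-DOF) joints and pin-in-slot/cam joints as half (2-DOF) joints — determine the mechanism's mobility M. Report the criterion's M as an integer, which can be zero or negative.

M = 4

ground; <1,0,0>
#1 <2,0,0>
R:1↔0 J1 <2,1,0>
#2 <3,1,0>
R:0↔2 J1 <3,2,0>
#3 <4,2,0>
PS:1↔3 J2 <4,2,1>
3×3 − 2×2 − 1×1 = 4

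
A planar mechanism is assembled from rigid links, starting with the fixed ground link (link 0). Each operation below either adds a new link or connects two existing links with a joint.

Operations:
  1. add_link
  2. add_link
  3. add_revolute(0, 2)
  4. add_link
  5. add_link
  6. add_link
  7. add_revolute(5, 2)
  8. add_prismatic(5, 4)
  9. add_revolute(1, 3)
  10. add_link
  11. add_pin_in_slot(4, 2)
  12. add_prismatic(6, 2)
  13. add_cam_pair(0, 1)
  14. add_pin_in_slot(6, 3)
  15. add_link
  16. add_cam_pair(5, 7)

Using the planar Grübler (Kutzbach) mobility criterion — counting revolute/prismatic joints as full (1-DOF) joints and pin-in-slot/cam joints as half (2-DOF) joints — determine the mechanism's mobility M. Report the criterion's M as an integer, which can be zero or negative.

M = 7

(L,J1,J2)=(1,0,0); link0 fixed
link1: (2,0,0)
link2: (3,0,0)
R 0-2 [J1]: (3,1,0)
link3: (4,1,0)
link4: (5,1,0)
link5: (6,1,0)
R 5-2 [J1]: (6,2,0)
P 5-4 [J1]: (6,3,0)
R 1-3 [J1]: (6,4,0)
link6: (7,4,0)
PS 4-2 [J2]: (7,4,1)
P 6-2 [J1]: (7,5,1)
C 0-1 [J2]: (7,5,2)
PS 6-3 [J2]: (7,5,3)
link7: (8,5,3)
C 5-7 [J2]: (8,5,4)
Grübler: 3·7 − 2·5 − 4 = 7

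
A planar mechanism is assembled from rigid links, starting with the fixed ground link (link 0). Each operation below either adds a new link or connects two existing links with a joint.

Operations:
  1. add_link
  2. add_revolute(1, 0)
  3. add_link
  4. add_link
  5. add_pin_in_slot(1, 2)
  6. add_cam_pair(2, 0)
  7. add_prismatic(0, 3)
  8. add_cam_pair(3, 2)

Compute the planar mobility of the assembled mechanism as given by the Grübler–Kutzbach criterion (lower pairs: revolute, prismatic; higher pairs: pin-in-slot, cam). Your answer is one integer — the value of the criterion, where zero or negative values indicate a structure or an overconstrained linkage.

link 0 = ground. State L|J1|J2 = 1|0|0
+link1  2|0|0
R(1,0) f=1→J1  2|1|0
+link2  3|1|0
+link3  4|1|0
PS(1,2) f=2→J2  4|1|1
C(2,0) f=2→J2  4|1|2
P(0,3) f=1→J1  4|2|2
C(3,2) f=2→J2  4|2|3
M = 3(4−1)−2·2−3 = 9−4−3 = 2

M = 2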